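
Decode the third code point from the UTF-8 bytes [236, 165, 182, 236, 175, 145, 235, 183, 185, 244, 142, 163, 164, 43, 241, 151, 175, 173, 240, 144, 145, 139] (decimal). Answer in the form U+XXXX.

Offset 0: leading byte 0xEC = 11101100 → 3-byte char #1 = EC A5 B6.
Offset 3: leading byte 0xEC = 11101100 → 3-byte char #2 = EC AF 91.
Offset 6: leading byte 0xEB = 11101011 → 3-byte char #3 = EB B7 B9.
Leading byte 0xEB = 11101011 matches 1110xxxx → 3-byte sequence.
Byte 1: 0xEB = 11101011, payload 1011 (4 bits).
Byte 2: 0xB7 = 10110111 (10xxxxxx ✓), payload 110111.
Byte 3: 0xB9 = 10111001 (10xxxxxx ✓), payload 111001.
Concatenate: 1011110111111001 = 0xBDF9 (16 bits → U+BDF9).

U+BDF9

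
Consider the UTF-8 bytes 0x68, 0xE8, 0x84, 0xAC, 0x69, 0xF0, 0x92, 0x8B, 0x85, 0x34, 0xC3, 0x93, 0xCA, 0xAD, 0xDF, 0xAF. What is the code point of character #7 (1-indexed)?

U+02AD

Offset 0: leading byte 0x68 = 01101000 → 1-byte char #1 = 68.
Offset 1: leading byte 0xE8 = 11101000 → 3-byte char #2 = E8 84 AC.
Offset 4: leading byte 0x69 = 01101001 → 1-byte char #3 = 69.
Offset 5: leading byte 0xF0 = 11110000 → 4-byte char #4 = F0 92 8B 85.
Offset 9: leading byte 0x34 = 00110100 → 1-byte char #5 = 34.
Offset 10: leading byte 0xC3 = 11000011 → 2-byte char #6 = C3 93.
Offset 12: leading byte 0xCA = 11001010 → 2-byte char #7 = CA AD.
Leading byte 0xCA = 11001010 matches 110xxxxx → 2-byte sequence.
Byte 1: 0xCA = 11001010, payload 01010 (5 bits).
Byte 2: 0xAD = 10101101 (10xxxxxx ✓), payload 101101.
Concatenate: 01010101101 = 0x2AD (11 bits → U+02AD).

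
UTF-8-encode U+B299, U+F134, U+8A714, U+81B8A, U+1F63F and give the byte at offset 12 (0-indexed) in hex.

0xAE

U+B299 → 3-byte form EB 8A 99 at offsets 0–2.
U+F134 → 3-byte form EF 84 B4 at offsets 3–5.
U+8A714 → 4-byte form F2 8A 9C 94 at offsets 6–9.
U+81B8A → 4-byte form F2 81 AE 8A at offsets 10–13.
Offset 12 falls in char 4's range; it's byte 3 of F2 81 AE 8A = 0xAE.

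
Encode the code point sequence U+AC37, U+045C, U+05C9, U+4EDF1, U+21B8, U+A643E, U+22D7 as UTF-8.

U+AC37: 3-byte form → EA B0 B7.
U+045C: 2-byte form → D1 9C.
U+05C9: 2-byte form → D7 89.
U+4EDF1: 4-byte form → F1 8E B7 B1.
U+21B8: 3-byte form → E2 86 B8.
U+A643E: 4-byte form → F2 A6 90 BE.
U+22D7: 3-byte form → E2 8B 97.
Concatenated (21 bytes): EA B0 B7 D1 9C D7 89 F1 8E B7 B1 E2 86 B8 F2 A6 90 BE E2 8B 97.

EA B0 B7 D1 9C D7 89 F1 8E B7 B1 E2 86 B8 F2 A6 90 BE E2 8B 97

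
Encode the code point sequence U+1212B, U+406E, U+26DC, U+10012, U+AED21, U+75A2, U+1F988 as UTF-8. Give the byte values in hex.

F0 92 84 AB E4 81 AE E2 9B 9C F0 90 80 92 F2 AE B4 A1 E7 96 A2 F0 9F A6 88

U+1212B: 4-byte form → F0 92 84 AB.
U+406E: 3-byte form → E4 81 AE.
U+26DC: 3-byte form → E2 9B 9C.
U+10012: 4-byte form → F0 90 80 92.
U+AED21: 4-byte form → F2 AE B4 A1.
U+75A2: 3-byte form → E7 96 A2.
U+1F988: 4-byte form → F0 9F A6 88.
Concatenated (25 bytes): F0 92 84 AB E4 81 AE E2 9B 9C F0 90 80 92 F2 AE B4 A1 E7 96 A2 F0 9F A6 88.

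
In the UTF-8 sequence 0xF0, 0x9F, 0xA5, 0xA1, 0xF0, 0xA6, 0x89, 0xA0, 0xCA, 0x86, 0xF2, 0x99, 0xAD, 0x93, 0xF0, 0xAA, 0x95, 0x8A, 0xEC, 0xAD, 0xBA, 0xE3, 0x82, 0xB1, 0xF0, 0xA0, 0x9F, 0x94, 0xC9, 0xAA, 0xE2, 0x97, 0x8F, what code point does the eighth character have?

U+207D4

Offset 0: leading byte 0xF0 = 11110000 → 4-byte char #1 = F0 9F A5 A1.
Offset 4: leading byte 0xF0 = 11110000 → 4-byte char #2 = F0 A6 89 A0.
Offset 8: leading byte 0xCA = 11001010 → 2-byte char #3 = CA 86.
Offset 10: leading byte 0xF2 = 11110010 → 4-byte char #4 = F2 99 AD 93.
Offset 14: leading byte 0xF0 = 11110000 → 4-byte char #5 = F0 AA 95 8A.
Offset 18: leading byte 0xEC = 11101100 → 3-byte char #6 = EC AD BA.
Offset 21: leading byte 0xE3 = 11100011 → 3-byte char #7 = E3 82 B1.
Offset 24: leading byte 0xF0 = 11110000 → 4-byte char #8 = F0 A0 9F 94.
Leading byte 0xF0 = 11110000 matches 11110xxx → 4-byte sequence.
Byte 1: 0xF0 = 11110000, payload 000 (3 bits).
Byte 2: 0xA0 = 10100000 (10xxxxxx ✓), payload 100000.
Byte 3: 0x9F = 10011111 (10xxxxxx ✓), payload 011111.
Byte 4: 0x94 = 10010100 (10xxxxxx ✓), payload 010100.
Concatenate: 000100000011111010100 = 0x207D4 (21 bits → U+207D4).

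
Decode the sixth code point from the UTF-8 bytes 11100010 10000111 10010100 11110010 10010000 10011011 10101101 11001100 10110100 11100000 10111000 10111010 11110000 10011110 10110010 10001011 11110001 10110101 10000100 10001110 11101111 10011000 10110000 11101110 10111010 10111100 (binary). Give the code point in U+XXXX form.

Offset 0: leading byte 0xE2 = 11100010 → 3-byte char #1 = E2 87 94.
Offset 3: leading byte 0xF2 = 11110010 → 4-byte char #2 = F2 90 9B AD.
Offset 7: leading byte 0xCC = 11001100 → 2-byte char #3 = CC B4.
Offset 9: leading byte 0xE0 = 11100000 → 3-byte char #4 = E0 B8 BA.
Offset 12: leading byte 0xF0 = 11110000 → 4-byte char #5 = F0 9E B2 8B.
Offset 16: leading byte 0xF1 = 11110001 → 4-byte char #6 = F1 B5 84 8E.
Leading byte 0xF1 = 11110001 matches 11110xxx → 4-byte sequence.
Byte 1: 0xF1 = 11110001, payload 001 (3 bits).
Byte 2: 0xB5 = 10110101 (10xxxxxx ✓), payload 110101.
Byte 3: 0x84 = 10000100 (10xxxxxx ✓), payload 000100.
Byte 4: 0x8E = 10001110 (10xxxxxx ✓), payload 001110.
Concatenate: 001110101000100001110 = 0x7510E (21 bits → U+7510E).

U+7510E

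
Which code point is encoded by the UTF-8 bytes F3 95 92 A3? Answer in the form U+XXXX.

Leading byte 0xF3 = 11110011 matches 11110xxx → 4-byte sequence.
Byte 1: 0xF3 = 11110011, payload 011 (3 bits).
Byte 2: 0x95 = 10010101 (10xxxxxx ✓), payload 010101.
Byte 3: 0x92 = 10010010 (10xxxxxx ✓), payload 010010.
Byte 4: 0xA3 = 10100011 (10xxxxxx ✓), payload 100011.
Concatenate: 011010101010010100011 = 0xD54A3 (21 bits → U+D54A3).

U+D54A3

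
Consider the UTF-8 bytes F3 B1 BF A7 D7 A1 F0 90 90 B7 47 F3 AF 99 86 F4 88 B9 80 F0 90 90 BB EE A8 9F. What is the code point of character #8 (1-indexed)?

Offset 0: leading byte 0xF3 = 11110011 → 4-byte char #1 = F3 B1 BF A7.
Offset 4: leading byte 0xD7 = 11010111 → 2-byte char #2 = D7 A1.
Offset 6: leading byte 0xF0 = 11110000 → 4-byte char #3 = F0 90 90 B7.
Offset 10: leading byte 0x47 = 01000111 → 1-byte char #4 = 47.
Offset 11: leading byte 0xF3 = 11110011 → 4-byte char #5 = F3 AF 99 86.
Offset 15: leading byte 0xF4 = 11110100 → 4-byte char #6 = F4 88 B9 80.
Offset 19: leading byte 0xF0 = 11110000 → 4-byte char #7 = F0 90 90 BB.
Offset 23: leading byte 0xEE = 11101110 → 3-byte char #8 = EE A8 9F.
Leading byte 0xEE = 11101110 matches 1110xxxx → 3-byte sequence.
Byte 1: 0xEE = 11101110, payload 1110 (4 bits).
Byte 2: 0xA8 = 10101000 (10xxxxxx ✓), payload 101000.
Byte 3: 0x9F = 10011111 (10xxxxxx ✓), payload 011111.
Concatenate: 1110101000011111 = 0xEA1F (16 bits → U+EA1F).

U+EA1F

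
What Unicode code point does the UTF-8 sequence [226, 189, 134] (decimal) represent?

Leading byte 0xE2 = 11100010 matches 1110xxxx → 3-byte sequence.
Byte 1: 0xE2 = 11100010, payload 0010 (4 bits).
Byte 2: 0xBD = 10111101 (10xxxxxx ✓), payload 111101.
Byte 3: 0x86 = 10000110 (10xxxxxx ✓), payload 000110.
Concatenate: 0010111101000110 = 0x2F46 (16 bits → U+2F46).

U+2F46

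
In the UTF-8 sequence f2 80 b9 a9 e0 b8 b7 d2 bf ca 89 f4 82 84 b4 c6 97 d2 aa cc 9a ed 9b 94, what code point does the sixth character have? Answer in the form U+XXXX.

U+0197

Offset 0: leading byte 0xF2 = 11110010 → 4-byte char #1 = F2 80 B9 A9.
Offset 4: leading byte 0xE0 = 11100000 → 3-byte char #2 = E0 B8 B7.
Offset 7: leading byte 0xD2 = 11010010 → 2-byte char #3 = D2 BF.
Offset 9: leading byte 0xCA = 11001010 → 2-byte char #4 = CA 89.
Offset 11: leading byte 0xF4 = 11110100 → 4-byte char #5 = F4 82 84 B4.
Offset 15: leading byte 0xC6 = 11000110 → 2-byte char #6 = C6 97.
Leading byte 0xC6 = 11000110 matches 110xxxxx → 2-byte sequence.
Byte 1: 0xC6 = 11000110, payload 00110 (5 bits).
Byte 2: 0x97 = 10010111 (10xxxxxx ✓), payload 010111.
Concatenate: 00110010111 = 0x197 (11 bits → U+0197).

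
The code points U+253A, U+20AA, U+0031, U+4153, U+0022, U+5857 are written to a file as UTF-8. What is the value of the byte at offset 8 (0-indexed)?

0x85

U+253A → 3-byte form E2 94 BA at offsets 0–2.
U+20AA → 3-byte form E2 82 AA at offsets 3–5.
U+0031 → 1-byte form 31 at offsets 6–6.
U+4153 → 3-byte form E4 85 93 at offsets 7–9.
Offset 8 falls in char 4's range; it's byte 2 of E4 85 93 = 0x85.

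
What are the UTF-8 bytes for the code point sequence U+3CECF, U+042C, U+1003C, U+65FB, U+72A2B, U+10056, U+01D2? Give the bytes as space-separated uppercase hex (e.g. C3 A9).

U+3CECF: 4-byte form → F0 BC BB 8F.
U+042C: 2-byte form → D0 AC.
U+1003C: 4-byte form → F0 90 80 BC.
U+65FB: 3-byte form → E6 97 BB.
U+72A2B: 4-byte form → F1 B2 A8 AB.
U+10056: 4-byte form → F0 90 81 96.
U+01D2: 2-byte form → C7 92.
Concatenated (23 bytes): F0 BC BB 8F D0 AC F0 90 80 BC E6 97 BB F1 B2 A8 AB F0 90 81 96 C7 92.

F0 BC BB 8F D0 AC F0 90 80 BC E6 97 BB F1 B2 A8 AB F0 90 81 96 C7 92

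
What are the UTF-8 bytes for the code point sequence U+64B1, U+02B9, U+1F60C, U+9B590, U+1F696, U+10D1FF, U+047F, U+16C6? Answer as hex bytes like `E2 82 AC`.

E6 92 B1 CA B9 F0 9F 98 8C F2 9B 96 90 F0 9F 9A 96 F4 8D 87 BF D1 BF E1 9B 86

U+64B1: 3-byte form → E6 92 B1.
U+02B9: 2-byte form → CA B9.
U+1F60C: 4-byte form → F0 9F 98 8C.
U+9B590: 4-byte form → F2 9B 96 90.
U+1F696: 4-byte form → F0 9F 9A 96.
U+10D1FF: 4-byte form → F4 8D 87 BF.
U+047F: 2-byte form → D1 BF.
U+16C6: 3-byte form → E1 9B 86.
Concatenated (26 bytes): E6 92 B1 CA B9 F0 9F 98 8C F2 9B 96 90 F0 9F 9A 96 F4 8D 87 BF D1 BF E1 9B 86.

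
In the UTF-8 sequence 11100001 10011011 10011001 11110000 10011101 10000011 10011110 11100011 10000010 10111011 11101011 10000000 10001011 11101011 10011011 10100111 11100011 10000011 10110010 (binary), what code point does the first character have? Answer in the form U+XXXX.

U+16D9

Offset 0: leading byte 0xE1 = 11100001 → 3-byte char #1 = E1 9B 99.
Leading byte 0xE1 = 11100001 matches 1110xxxx → 3-byte sequence.
Byte 1: 0xE1 = 11100001, payload 0001 (4 bits).
Byte 2: 0x9B = 10011011 (10xxxxxx ✓), payload 011011.
Byte 3: 0x99 = 10011001 (10xxxxxx ✓), payload 011001.
Concatenate: 0001011011011001 = 0x16D9 (16 bits → U+16D9).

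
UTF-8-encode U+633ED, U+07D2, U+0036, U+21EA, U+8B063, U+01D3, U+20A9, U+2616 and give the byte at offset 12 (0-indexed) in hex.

0x81

U+633ED → 4-byte form F1 A3 8F AD at offsets 0–3.
U+07D2 → 2-byte form DF 92 at offsets 4–5.
U+0036 → 1-byte form 36 at offsets 6–6.
U+21EA → 3-byte form E2 87 AA at offsets 7–9.
U+8B063 → 4-byte form F2 8B 81 A3 at offsets 10–13.
Offset 12 falls in char 5's range; it's byte 3 of F2 8B 81 A3 = 0x81.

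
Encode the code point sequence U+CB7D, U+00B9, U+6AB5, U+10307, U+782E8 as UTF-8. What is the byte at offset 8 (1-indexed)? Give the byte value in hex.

1-indexed offset 8 is 0-indexed offset 7.
U+CB7D → 3-byte form EC AD BD at offsets 0–2.
U+00B9 → 2-byte form C2 B9 at offsets 3–4.
U+6AB5 → 3-byte form E6 AA B5 at offsets 5–7.
Offset 7 falls in char 3's range; it's byte 3 of E6 AA B5 = 0xB5.

0xB5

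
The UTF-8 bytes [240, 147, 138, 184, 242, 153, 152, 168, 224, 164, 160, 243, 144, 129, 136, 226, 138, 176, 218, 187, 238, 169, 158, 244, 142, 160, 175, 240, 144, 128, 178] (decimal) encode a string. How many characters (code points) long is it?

Byte at offset 0: 0xF0 = 11110000 → 4-byte char (#1). Advance 4.
Byte at offset 4: 0xF2 = 11110010 → 4-byte char (#2). Advance 4.
Byte at offset 8: 0xE0 = 11100000 → 3-byte char (#3). Advance 3.
Byte at offset 11: 0xF3 = 11110011 → 4-byte char (#4). Advance 4.
Byte at offset 15: 0xE2 = 11100010 → 3-byte char (#5). Advance 3.
Byte at offset 18: 0xDA = 11011010 → 2-byte char (#6). Advance 2.
Byte at offset 20: 0xEE = 11101110 → 3-byte char (#7). Advance 3.
Byte at offset 23: 0xF4 = 11110100 → 4-byte char (#8). Advance 4.
Byte at offset 27: 0xF0 = 11110000 → 4-byte char (#9). Advance 4.
Reached end at offset 31 after 9 code points.

9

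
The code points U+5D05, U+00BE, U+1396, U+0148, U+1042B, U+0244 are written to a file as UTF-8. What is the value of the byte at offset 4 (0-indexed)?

U+5D05 → 3-byte form E5 B4 85 at offsets 0–2.
U+00BE → 2-byte form C2 BE at offsets 3–4.
Offset 4 falls in char 2's range; it's byte 2 of C2 BE = 0xBE.

0xBE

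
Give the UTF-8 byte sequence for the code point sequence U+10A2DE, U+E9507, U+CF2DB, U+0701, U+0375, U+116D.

U+10A2DE: 4-byte form → F4 8A 8B 9E.
U+E9507: 4-byte form → F3 A9 94 87.
U+CF2DB: 4-byte form → F3 8F 8B 9B.
U+0701: 2-byte form → DC 81.
U+0375: 2-byte form → CD B5.
U+116D: 3-byte form → E1 85 AD.
Concatenated (19 bytes): F4 8A 8B 9E F3 A9 94 87 F3 8F 8B 9B DC 81 CD B5 E1 85 AD.

F4 8A 8B 9E F3 A9 94 87 F3 8F 8B 9B DC 81 CD B5 E1 85 AD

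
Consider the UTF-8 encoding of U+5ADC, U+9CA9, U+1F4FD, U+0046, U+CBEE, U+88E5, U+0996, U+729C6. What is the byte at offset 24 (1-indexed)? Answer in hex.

0x86

1-indexed offset 24 is 0-indexed offset 23.
U+5ADC → 3-byte form E5 AB 9C at offsets 0–2.
U+9CA9 → 3-byte form E9 B2 A9 at offsets 3–5.
U+1F4FD → 4-byte form F0 9F 93 BD at offsets 6–9.
U+0046 → 1-byte form 46 at offsets 10–10.
U+CBEE → 3-byte form EC AF AE at offsets 11–13.
U+88E5 → 3-byte form E8 A3 A5 at offsets 14–16.
U+0996 → 3-byte form E0 A6 96 at offsets 17–19.
U+729C6 → 4-byte form F1 B2 A7 86 at offsets 20–23.
Offset 23 falls in char 8's range; it's byte 4 of F1 B2 A7 86 = 0x86.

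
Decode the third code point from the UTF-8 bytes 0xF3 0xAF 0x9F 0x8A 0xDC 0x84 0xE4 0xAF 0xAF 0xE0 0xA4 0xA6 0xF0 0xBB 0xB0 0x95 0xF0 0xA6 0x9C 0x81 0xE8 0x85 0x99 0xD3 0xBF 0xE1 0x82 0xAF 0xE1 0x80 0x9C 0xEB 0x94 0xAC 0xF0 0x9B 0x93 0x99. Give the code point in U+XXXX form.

Offset 0: leading byte 0xF3 = 11110011 → 4-byte char #1 = F3 AF 9F 8A.
Offset 4: leading byte 0xDC = 11011100 → 2-byte char #2 = DC 84.
Offset 6: leading byte 0xE4 = 11100100 → 3-byte char #3 = E4 AF AF.
Leading byte 0xE4 = 11100100 matches 1110xxxx → 3-byte sequence.
Byte 1: 0xE4 = 11100100, payload 0100 (4 bits).
Byte 2: 0xAF = 10101111 (10xxxxxx ✓), payload 101111.
Byte 3: 0xAF = 10101111 (10xxxxxx ✓), payload 101111.
Concatenate: 0100101111101111 = 0x4BEF (16 bits → U+4BEF).

U+4BEF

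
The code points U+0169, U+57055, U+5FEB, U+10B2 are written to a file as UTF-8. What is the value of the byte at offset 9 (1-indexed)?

1-indexed offset 9 is 0-indexed offset 8.
U+0169 → 2-byte form C5 A9 at offsets 0–1.
U+57055 → 4-byte form F1 97 81 95 at offsets 2–5.
U+5FEB → 3-byte form E5 BF AB at offsets 6–8.
Offset 8 falls in char 3's range; it's byte 3 of E5 BF AB = 0xAB.

0xAB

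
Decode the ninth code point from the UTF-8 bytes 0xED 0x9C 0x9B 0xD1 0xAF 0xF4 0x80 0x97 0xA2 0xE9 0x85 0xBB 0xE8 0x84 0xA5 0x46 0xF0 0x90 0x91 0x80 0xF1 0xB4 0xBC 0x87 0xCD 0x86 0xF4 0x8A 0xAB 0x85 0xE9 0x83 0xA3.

U+0346

Offset 0: leading byte 0xED = 11101101 → 3-byte char #1 = ED 9C 9B.
Offset 3: leading byte 0xD1 = 11010001 → 2-byte char #2 = D1 AF.
Offset 5: leading byte 0xF4 = 11110100 → 4-byte char #3 = F4 80 97 A2.
Offset 9: leading byte 0xE9 = 11101001 → 3-byte char #4 = E9 85 BB.
Offset 12: leading byte 0xE8 = 11101000 → 3-byte char #5 = E8 84 A5.
Offset 15: leading byte 0x46 = 01000110 → 1-byte char #6 = 46.
Offset 16: leading byte 0xF0 = 11110000 → 4-byte char #7 = F0 90 91 80.
Offset 20: leading byte 0xF1 = 11110001 → 4-byte char #8 = F1 B4 BC 87.
Offset 24: leading byte 0xCD = 11001101 → 2-byte char #9 = CD 86.
Leading byte 0xCD = 11001101 matches 110xxxxx → 2-byte sequence.
Byte 1: 0xCD = 11001101, payload 01101 (5 bits).
Byte 2: 0x86 = 10000110 (10xxxxxx ✓), payload 000110.
Concatenate: 01101000110 = 0x346 (11 bits → U+0346).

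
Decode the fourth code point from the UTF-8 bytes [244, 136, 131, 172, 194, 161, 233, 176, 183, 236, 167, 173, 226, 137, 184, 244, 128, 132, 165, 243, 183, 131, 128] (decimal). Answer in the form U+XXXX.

Offset 0: leading byte 0xF4 = 11110100 → 4-byte char #1 = F4 88 83 AC.
Offset 4: leading byte 0xC2 = 11000010 → 2-byte char #2 = C2 A1.
Offset 6: leading byte 0xE9 = 11101001 → 3-byte char #3 = E9 B0 B7.
Offset 9: leading byte 0xEC = 11101100 → 3-byte char #4 = EC A7 AD.
Leading byte 0xEC = 11101100 matches 1110xxxx → 3-byte sequence.
Byte 1: 0xEC = 11101100, payload 1100 (4 bits).
Byte 2: 0xA7 = 10100111 (10xxxxxx ✓), payload 100111.
Byte 3: 0xAD = 10101101 (10xxxxxx ✓), payload 101101.
Concatenate: 1100100111101101 = 0xC9ED (16 bits → U+C9ED).

U+C9ED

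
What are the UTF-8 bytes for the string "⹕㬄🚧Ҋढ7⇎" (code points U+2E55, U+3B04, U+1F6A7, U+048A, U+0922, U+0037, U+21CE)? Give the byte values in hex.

U+2E55: 3-byte form → E2 B9 95.
U+3B04: 3-byte form → E3 AC 84.
U+1F6A7: 4-byte form → F0 9F 9A A7.
U+048A: 2-byte form → D2 8A.
U+0922: 3-byte form → E0 A4 A2.
U+0037: 1-byte form → 37.
U+21CE: 3-byte form → E2 87 8E.
Concatenated (19 bytes): E2 B9 95 E3 AC 84 F0 9F 9A A7 D2 8A E0 A4 A2 37 E2 87 8E.

E2 B9 95 E3 AC 84 F0 9F 9A A7 D2 8A E0 A4 A2 37 E2 87 8E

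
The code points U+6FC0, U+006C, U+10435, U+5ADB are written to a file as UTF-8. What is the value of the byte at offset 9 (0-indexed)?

0xAB

U+6FC0 → 3-byte form E6 BF 80 at offsets 0–2.
U+006C → 1-byte form 6C at offsets 3–3.
U+10435 → 4-byte form F0 90 90 B5 at offsets 4–7.
U+5ADB → 3-byte form E5 AB 9B at offsets 8–10.
Offset 9 falls in char 4's range; it's byte 2 of E5 AB 9B = 0xAB.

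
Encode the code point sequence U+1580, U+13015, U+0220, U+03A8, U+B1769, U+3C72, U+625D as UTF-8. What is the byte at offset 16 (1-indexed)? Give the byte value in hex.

1-indexed offset 16 is 0-indexed offset 15.
U+1580 → 3-byte form E1 96 80 at offsets 0–2.
U+13015 → 4-byte form F0 93 80 95 at offsets 3–6.
U+0220 → 2-byte form C8 A0 at offsets 7–8.
U+03A8 → 2-byte form CE A8 at offsets 9–10.
U+B1769 → 4-byte form F2 B1 9D A9 at offsets 11–14.
U+3C72 → 3-byte form E3 B1 B2 at offsets 15–17.
Offset 15 falls in char 6's range; it's byte 1 of E3 B1 B2 = 0xE3.

0xE3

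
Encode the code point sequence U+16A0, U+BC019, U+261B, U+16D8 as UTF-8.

E1 9A A0 F2 BC 80 99 E2 98 9B E1 9B 98

U+16A0: 3-byte form → E1 9A A0.
U+BC019: 4-byte form → F2 BC 80 99.
U+261B: 3-byte form → E2 98 9B.
U+16D8: 3-byte form → E1 9B 98.
Concatenated (13 bytes): E1 9A A0 F2 BC 80 99 E2 98 9B E1 9B 98.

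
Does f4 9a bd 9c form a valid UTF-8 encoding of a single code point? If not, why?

invalid (encodes a value above U+10FFFF)

Leading byte 0xF4 = 11110100 → 4-byte form.
Payload = 0x11AF5C, which exceeds U+10FFFF, the maximum Unicode code point. (Leading bytes F5–FF, or F4 followed by ≥ 0x90, are invalid.)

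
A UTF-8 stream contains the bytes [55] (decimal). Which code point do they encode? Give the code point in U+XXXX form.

U+0037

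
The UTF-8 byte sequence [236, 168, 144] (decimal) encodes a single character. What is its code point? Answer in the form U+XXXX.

Leading byte 0xEC = 11101100 matches 1110xxxx → 3-byte sequence.
Byte 1: 0xEC = 11101100, payload 1100 (4 bits).
Byte 2: 0xA8 = 10101000 (10xxxxxx ✓), payload 101000.
Byte 3: 0x90 = 10010000 (10xxxxxx ✓), payload 010000.
Concatenate: 1100101000010000 = 0xCA10 (16 bits → U+CA10).

U+CA10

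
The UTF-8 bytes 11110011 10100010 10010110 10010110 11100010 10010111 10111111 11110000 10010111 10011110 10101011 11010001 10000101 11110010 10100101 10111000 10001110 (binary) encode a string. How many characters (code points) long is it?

5

Byte at offset 0: 0xF3 = 11110011 → 4-byte char (#1). Advance 4.
Byte at offset 4: 0xE2 = 11100010 → 3-byte char (#2). Advance 3.
Byte at offset 7: 0xF0 = 11110000 → 4-byte char (#3). Advance 4.
Byte at offset 11: 0xD1 = 11010001 → 2-byte char (#4). Advance 2.
Byte at offset 13: 0xF2 = 11110010 → 4-byte char (#5). Advance 4.
Reached end at offset 17 after 5 code points.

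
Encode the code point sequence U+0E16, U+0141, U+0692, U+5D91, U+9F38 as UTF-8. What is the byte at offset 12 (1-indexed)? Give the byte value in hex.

1-indexed offset 12 is 0-indexed offset 11.
U+0E16 → 3-byte form E0 B8 96 at offsets 0–2.
U+0141 → 2-byte form C5 81 at offsets 3–4.
U+0692 → 2-byte form DA 92 at offsets 5–6.
U+5D91 → 3-byte form E5 B6 91 at offsets 7–9.
U+9F38 → 3-byte form E9 BC B8 at offsets 10–12.
Offset 11 falls in char 5's range; it's byte 2 of E9 BC B8 = 0xBC.

0xBC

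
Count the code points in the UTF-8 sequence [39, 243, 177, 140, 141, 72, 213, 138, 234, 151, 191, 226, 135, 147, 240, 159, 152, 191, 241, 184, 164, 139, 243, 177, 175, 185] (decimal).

Byte at offset 0: 0x27 = 00100111 → 1-byte char (#1). Advance 1.
Byte at offset 1: 0xF3 = 11110011 → 4-byte char (#2). Advance 4.
Byte at offset 5: 0x48 = 01001000 → 1-byte char (#3). Advance 1.
Byte at offset 6: 0xD5 = 11010101 → 2-byte char (#4). Advance 2.
Byte at offset 8: 0xEA = 11101010 → 3-byte char (#5). Advance 3.
Byte at offset 11: 0xE2 = 11100010 → 3-byte char (#6). Advance 3.
Byte at offset 14: 0xF0 = 11110000 → 4-byte char (#7). Advance 4.
Byte at offset 18: 0xF1 = 11110001 → 4-byte char (#8). Advance 4.
Byte at offset 22: 0xF3 = 11110011 → 4-byte char (#9). Advance 4.
Reached end at offset 26 after 9 code points.

9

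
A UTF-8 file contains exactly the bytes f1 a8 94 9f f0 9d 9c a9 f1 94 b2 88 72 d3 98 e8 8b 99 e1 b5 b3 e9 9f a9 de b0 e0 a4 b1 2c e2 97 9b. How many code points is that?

12

Byte at offset 0: 0xF1 = 11110001 → 4-byte char (#1). Advance 4.
Byte at offset 4: 0xF0 = 11110000 → 4-byte char (#2). Advance 4.
Byte at offset 8: 0xF1 = 11110001 → 4-byte char (#3). Advance 4.
Byte at offset 12: 0x72 = 01110010 → 1-byte char (#4). Advance 1.
Byte at offset 13: 0xD3 = 11010011 → 2-byte char (#5). Advance 2.
Byte at offset 15: 0xE8 = 11101000 → 3-byte char (#6). Advance 3.
Byte at offset 18: 0xE1 = 11100001 → 3-byte char (#7). Advance 3.
Byte at offset 21: 0xE9 = 11101001 → 3-byte char (#8). Advance 3.
Byte at offset 24: 0xDE = 11011110 → 2-byte char (#9). Advance 2.
Byte at offset 26: 0xE0 = 11100000 → 3-byte char (#10). Advance 3.
Byte at offset 29: 0x2C = 00101100 → 1-byte char (#11). Advance 1.
Byte at offset 30: 0xE2 = 11100010 → 3-byte char (#12). Advance 3.
Reached end at offset 33 after 12 code points.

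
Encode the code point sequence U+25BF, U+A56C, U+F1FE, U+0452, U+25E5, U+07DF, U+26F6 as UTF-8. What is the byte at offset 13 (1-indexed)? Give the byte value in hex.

1-indexed offset 13 is 0-indexed offset 12.
U+25BF → 3-byte form E2 96 BF at offsets 0–2.
U+A56C → 3-byte form EA 95 AC at offsets 3–5.
U+F1FE → 3-byte form EF 87 BE at offsets 6–8.
U+0452 → 2-byte form D1 92 at offsets 9–10.
U+25E5 → 3-byte form E2 97 A5 at offsets 11–13.
Offset 12 falls in char 5's range; it's byte 2 of E2 97 A5 = 0x97.

0x97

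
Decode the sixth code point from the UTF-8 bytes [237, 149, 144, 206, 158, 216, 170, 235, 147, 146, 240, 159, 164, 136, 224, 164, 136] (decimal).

U+0908

Offset 0: leading byte 0xED = 11101101 → 3-byte char #1 = ED 95 90.
Offset 3: leading byte 0xCE = 11001110 → 2-byte char #2 = CE 9E.
Offset 5: leading byte 0xD8 = 11011000 → 2-byte char #3 = D8 AA.
Offset 7: leading byte 0xEB = 11101011 → 3-byte char #4 = EB 93 92.
Offset 10: leading byte 0xF0 = 11110000 → 4-byte char #5 = F0 9F A4 88.
Offset 14: leading byte 0xE0 = 11100000 → 3-byte char #6 = E0 A4 88.
Leading byte 0xE0 = 11100000 matches 1110xxxx → 3-byte sequence.
Byte 1: 0xE0 = 11100000, payload 0000 (4 bits).
Byte 2: 0xA4 = 10100100 (10xxxxxx ✓), payload 100100.
Byte 3: 0x88 = 10001000 (10xxxxxx ✓), payload 001000.
Concatenate: 0000100100001000 = 0x908 (16 bits → U+0908).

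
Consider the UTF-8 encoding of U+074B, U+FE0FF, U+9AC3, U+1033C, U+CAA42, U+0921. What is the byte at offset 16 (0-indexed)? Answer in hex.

0x82

U+074B → 2-byte form DD 8B at offsets 0–1.
U+FE0FF → 4-byte form F3 BE 83 BF at offsets 2–5.
U+9AC3 → 3-byte form E9 AB 83 at offsets 6–8.
U+1033C → 4-byte form F0 90 8C BC at offsets 9–12.
U+CAA42 → 4-byte form F3 8A A9 82 at offsets 13–16.
Offset 16 falls in char 5's range; it's byte 4 of F3 8A A9 82 = 0x82.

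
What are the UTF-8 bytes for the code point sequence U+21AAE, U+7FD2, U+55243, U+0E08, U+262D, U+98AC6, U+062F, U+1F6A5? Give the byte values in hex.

F0 A1 AA AE E7 BF 92 F1 95 89 83 E0 B8 88 E2 98 AD F2 98 AB 86 D8 AF F0 9F 9A A5

U+21AAE: 4-byte form → F0 A1 AA AE.
U+7FD2: 3-byte form → E7 BF 92.
U+55243: 4-byte form → F1 95 89 83.
U+0E08: 3-byte form → E0 B8 88.
U+262D: 3-byte form → E2 98 AD.
U+98AC6: 4-byte form → F2 98 AB 86.
U+062F: 2-byte form → D8 AF.
U+1F6A5: 4-byte form → F0 9F 9A A5.
Concatenated (27 bytes): F0 A1 AA AE E7 BF 92 F1 95 89 83 E0 B8 88 E2 98 AD F2 98 AB 86 D8 AF F0 9F 9A A5.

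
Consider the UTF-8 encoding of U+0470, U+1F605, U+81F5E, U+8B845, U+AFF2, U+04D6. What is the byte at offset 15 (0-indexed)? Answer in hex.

U+0470 → 2-byte form D1 B0 at offsets 0–1.
U+1F605 → 4-byte form F0 9F 98 85 at offsets 2–5.
U+81F5E → 4-byte form F2 81 BD 9E at offsets 6–9.
U+8B845 → 4-byte form F2 8B A1 85 at offsets 10–13.
U+AFF2 → 3-byte form EA BF B2 at offsets 14–16.
Offset 15 falls in char 5's range; it's byte 2 of EA BF B2 = 0xBF.

0xBF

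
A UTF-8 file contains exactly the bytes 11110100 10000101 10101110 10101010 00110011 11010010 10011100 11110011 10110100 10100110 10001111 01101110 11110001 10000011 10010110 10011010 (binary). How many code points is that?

Byte at offset 0: 0xF4 = 11110100 → 4-byte char (#1). Advance 4.
Byte at offset 4: 0x33 = 00110011 → 1-byte char (#2). Advance 1.
Byte at offset 5: 0xD2 = 11010010 → 2-byte char (#3). Advance 2.
Byte at offset 7: 0xF3 = 11110011 → 4-byte char (#4). Advance 4.
Byte at offset 11: 0x6E = 01101110 → 1-byte char (#5). Advance 1.
Byte at offset 12: 0xF1 = 11110001 → 4-byte char (#6). Advance 4.
Reached end at offset 16 after 6 code points.

6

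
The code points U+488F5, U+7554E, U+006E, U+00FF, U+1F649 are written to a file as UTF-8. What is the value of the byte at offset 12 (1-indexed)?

0xF0

1-indexed offset 12 is 0-indexed offset 11.
U+488F5 → 4-byte form F1 88 A3 B5 at offsets 0–3.
U+7554E → 4-byte form F1 B5 95 8E at offsets 4–7.
U+006E → 1-byte form 6E at offsets 8–8.
U+00FF → 2-byte form C3 BF at offsets 9–10.
U+1F649 → 4-byte form F0 9F 99 89 at offsets 11–14.
Offset 11 falls in char 5's range; it's byte 1 of F0 9F 99 89 = 0xF0.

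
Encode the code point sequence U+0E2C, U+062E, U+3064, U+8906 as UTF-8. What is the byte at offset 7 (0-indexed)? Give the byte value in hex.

U+0E2C → 3-byte form E0 B8 AC at offsets 0–2.
U+062E → 2-byte form D8 AE at offsets 3–4.
U+3064 → 3-byte form E3 81 A4 at offsets 5–7.
Offset 7 falls in char 3's range; it's byte 3 of E3 81 A4 = 0xA4.

0xA4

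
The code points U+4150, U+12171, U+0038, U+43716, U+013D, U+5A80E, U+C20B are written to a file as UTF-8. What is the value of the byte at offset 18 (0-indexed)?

U+4150 → 3-byte form E4 85 90 at offsets 0–2.
U+12171 → 4-byte form F0 92 85 B1 at offsets 3–6.
U+0038 → 1-byte form 38 at offsets 7–7.
U+43716 → 4-byte form F1 83 9C 96 at offsets 8–11.
U+013D → 2-byte form C4 BD at offsets 12–13.
U+5A80E → 4-byte form F1 9A A0 8E at offsets 14–17.
U+C20B → 3-byte form EC 88 8B at offsets 18–20.
Offset 18 falls in char 7's range; it's byte 1 of EC 88 8B = 0xEC.

0xEC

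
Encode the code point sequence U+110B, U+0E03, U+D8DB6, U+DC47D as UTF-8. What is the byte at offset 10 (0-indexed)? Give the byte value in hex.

U+110B → 3-byte form E1 84 8B at offsets 0–2.
U+0E03 → 3-byte form E0 B8 83 at offsets 3–5.
U+D8DB6 → 4-byte form F3 98 B6 B6 at offsets 6–9.
U+DC47D → 4-byte form F3 9C 91 BD at offsets 10–13.
Offset 10 falls in char 4's range; it's byte 1 of F3 9C 91 BD = 0xF3.

0xF3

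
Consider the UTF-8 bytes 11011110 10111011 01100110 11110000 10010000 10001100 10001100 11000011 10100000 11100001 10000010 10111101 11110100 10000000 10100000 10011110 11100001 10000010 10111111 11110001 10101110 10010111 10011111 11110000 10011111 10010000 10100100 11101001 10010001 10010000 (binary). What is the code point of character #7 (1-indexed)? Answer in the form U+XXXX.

U+10BF

Offset 0: leading byte 0xDE = 11011110 → 2-byte char #1 = DE BB.
Offset 2: leading byte 0x66 = 01100110 → 1-byte char #2 = 66.
Offset 3: leading byte 0xF0 = 11110000 → 4-byte char #3 = F0 90 8C 8C.
Offset 7: leading byte 0xC3 = 11000011 → 2-byte char #4 = C3 A0.
Offset 9: leading byte 0xE1 = 11100001 → 3-byte char #5 = E1 82 BD.
Offset 12: leading byte 0xF4 = 11110100 → 4-byte char #6 = F4 80 A0 9E.
Offset 16: leading byte 0xE1 = 11100001 → 3-byte char #7 = E1 82 BF.
Leading byte 0xE1 = 11100001 matches 1110xxxx → 3-byte sequence.
Byte 1: 0xE1 = 11100001, payload 0001 (4 bits).
Byte 2: 0x82 = 10000010 (10xxxxxx ✓), payload 000010.
Byte 3: 0xBF = 10111111 (10xxxxxx ✓), payload 111111.
Concatenate: 0001000010111111 = 0x10BF (16 bits → U+10BF).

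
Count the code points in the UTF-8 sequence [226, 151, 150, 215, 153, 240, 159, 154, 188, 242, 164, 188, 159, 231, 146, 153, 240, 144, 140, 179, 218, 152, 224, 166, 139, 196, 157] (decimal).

9

Byte at offset 0: 0xE2 = 11100010 → 3-byte char (#1). Advance 3.
Byte at offset 3: 0xD7 = 11010111 → 2-byte char (#2). Advance 2.
Byte at offset 5: 0xF0 = 11110000 → 4-byte char (#3). Advance 4.
Byte at offset 9: 0xF2 = 11110010 → 4-byte char (#4). Advance 4.
Byte at offset 13: 0xE7 = 11100111 → 3-byte char (#5). Advance 3.
Byte at offset 16: 0xF0 = 11110000 → 4-byte char (#6). Advance 4.
Byte at offset 20: 0xDA = 11011010 → 2-byte char (#7). Advance 2.
Byte at offset 22: 0xE0 = 11100000 → 3-byte char (#8). Advance 3.
Byte at offset 25: 0xC4 = 11000100 → 2-byte char (#9). Advance 2.
Reached end at offset 27 after 9 code points.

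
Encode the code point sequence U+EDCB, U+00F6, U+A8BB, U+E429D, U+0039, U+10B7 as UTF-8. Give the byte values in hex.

U+EDCB: 3-byte form → EE B7 8B.
U+00F6: 2-byte form → C3 B6.
U+A8BB: 3-byte form → EA A2 BB.
U+E429D: 4-byte form → F3 A4 8A 9D.
U+0039: 1-byte form → 39.
U+10B7: 3-byte form → E1 82 B7.
Concatenated (16 bytes): EE B7 8B C3 B6 EA A2 BB F3 A4 8A 9D 39 E1 82 B7.

EE B7 8B C3 B6 EA A2 BB F3 A4 8A 9D 39 E1 82 B7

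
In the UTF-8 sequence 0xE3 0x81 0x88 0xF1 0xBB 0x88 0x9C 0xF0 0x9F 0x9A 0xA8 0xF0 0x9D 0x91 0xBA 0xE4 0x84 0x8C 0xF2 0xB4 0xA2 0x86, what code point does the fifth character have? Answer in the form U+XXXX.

Offset 0: leading byte 0xE3 = 11100011 → 3-byte char #1 = E3 81 88.
Offset 3: leading byte 0xF1 = 11110001 → 4-byte char #2 = F1 BB 88 9C.
Offset 7: leading byte 0xF0 = 11110000 → 4-byte char #3 = F0 9F 9A A8.
Offset 11: leading byte 0xF0 = 11110000 → 4-byte char #4 = F0 9D 91 BA.
Offset 15: leading byte 0xE4 = 11100100 → 3-byte char #5 = E4 84 8C.
Leading byte 0xE4 = 11100100 matches 1110xxxx → 3-byte sequence.
Byte 1: 0xE4 = 11100100, payload 0100 (4 bits).
Byte 2: 0x84 = 10000100 (10xxxxxx ✓), payload 000100.
Byte 3: 0x8C = 10001100 (10xxxxxx ✓), payload 001100.
Concatenate: 0100000100001100 = 0x410C (16 bits → U+410C).

U+410C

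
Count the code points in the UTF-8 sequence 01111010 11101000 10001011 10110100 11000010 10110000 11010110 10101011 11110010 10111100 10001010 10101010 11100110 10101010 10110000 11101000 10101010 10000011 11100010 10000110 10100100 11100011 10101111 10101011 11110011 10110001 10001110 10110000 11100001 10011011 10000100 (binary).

Byte at offset 0: 0x7A = 01111010 → 1-byte char (#1). Advance 1.
Byte at offset 1: 0xE8 = 11101000 → 3-byte char (#2). Advance 3.
Byte at offset 4: 0xC2 = 11000010 → 2-byte char (#3). Advance 2.
Byte at offset 6: 0xD6 = 11010110 → 2-byte char (#4). Advance 2.
Byte at offset 8: 0xF2 = 11110010 → 4-byte char (#5). Advance 4.
Byte at offset 12: 0xE6 = 11100110 → 3-byte char (#6). Advance 3.
Byte at offset 15: 0xE8 = 11101000 → 3-byte char (#7). Advance 3.
Byte at offset 18: 0xE2 = 11100010 → 3-byte char (#8). Advance 3.
Byte at offset 21: 0xE3 = 11100011 → 3-byte char (#9). Advance 3.
Byte at offset 24: 0xF3 = 11110011 → 4-byte char (#10). Advance 4.
Byte at offset 28: 0xE1 = 11100001 → 3-byte char (#11). Advance 3.
Reached end at offset 31 after 11 code points.

11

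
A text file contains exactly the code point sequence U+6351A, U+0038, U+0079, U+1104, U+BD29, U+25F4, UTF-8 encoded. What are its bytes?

U+6351A: 4-byte form → F1 A3 94 9A.
U+0038: 1-byte form → 38.
U+0079: 1-byte form → 79.
U+1104: 3-byte form → E1 84 84.
U+BD29: 3-byte form → EB B4 A9.
U+25F4: 3-byte form → E2 97 B4.
Concatenated (15 bytes): F1 A3 94 9A 38 79 E1 84 84 EB B4 A9 E2 97 B4.

F1 A3 94 9A 38 79 E1 84 84 EB B4 A9 E2 97 B4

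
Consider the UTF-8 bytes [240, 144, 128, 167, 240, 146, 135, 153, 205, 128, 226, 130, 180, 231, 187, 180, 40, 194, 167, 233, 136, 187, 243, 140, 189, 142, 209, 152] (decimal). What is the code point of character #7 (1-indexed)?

U+00A7

Offset 0: leading byte 0xF0 = 11110000 → 4-byte char #1 = F0 90 80 A7.
Offset 4: leading byte 0xF0 = 11110000 → 4-byte char #2 = F0 92 87 99.
Offset 8: leading byte 0xCD = 11001101 → 2-byte char #3 = CD 80.
Offset 10: leading byte 0xE2 = 11100010 → 3-byte char #4 = E2 82 B4.
Offset 13: leading byte 0xE7 = 11100111 → 3-byte char #5 = E7 BB B4.
Offset 16: leading byte 0x28 = 00101000 → 1-byte char #6 = 28.
Offset 17: leading byte 0xC2 = 11000010 → 2-byte char #7 = C2 A7.
Leading byte 0xC2 = 11000010 matches 110xxxxx → 2-byte sequence.
Byte 1: 0xC2 = 11000010, payload 00010 (5 bits).
Byte 2: 0xA7 = 10100111 (10xxxxxx ✓), payload 100111.
Concatenate: 00010100111 = 0xA7 (11 bits → U+00A7).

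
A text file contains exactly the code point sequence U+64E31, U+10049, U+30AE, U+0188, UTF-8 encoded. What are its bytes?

F1 A4 B8 B1 F0 90 81 89 E3 82 AE C6 88

U+64E31: 4-byte form → F1 A4 B8 B1.
U+10049: 4-byte form → F0 90 81 89.
U+30AE: 3-byte form → E3 82 AE.
U+0188: 2-byte form → C6 88.
Concatenated (13 bytes): F1 A4 B8 B1 F0 90 81 89 E3 82 AE C6 88.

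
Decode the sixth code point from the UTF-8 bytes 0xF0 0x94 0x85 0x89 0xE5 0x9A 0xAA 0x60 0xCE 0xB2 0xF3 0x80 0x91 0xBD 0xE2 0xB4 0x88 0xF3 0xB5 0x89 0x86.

U+2D08

Offset 0: leading byte 0xF0 = 11110000 → 4-byte char #1 = F0 94 85 89.
Offset 4: leading byte 0xE5 = 11100101 → 3-byte char #2 = E5 9A AA.
Offset 7: leading byte 0x60 = 01100000 → 1-byte char #3 = 60.
Offset 8: leading byte 0xCE = 11001110 → 2-byte char #4 = CE B2.
Offset 10: leading byte 0xF3 = 11110011 → 4-byte char #5 = F3 80 91 BD.
Offset 14: leading byte 0xE2 = 11100010 → 3-byte char #6 = E2 B4 88.
Leading byte 0xE2 = 11100010 matches 1110xxxx → 3-byte sequence.
Byte 1: 0xE2 = 11100010, payload 0010 (4 bits).
Byte 2: 0xB4 = 10110100 (10xxxxxx ✓), payload 110100.
Byte 3: 0x88 = 10001000 (10xxxxxx ✓), payload 001000.
Concatenate: 0010110100001000 = 0x2D08 (16 bits → U+2D08).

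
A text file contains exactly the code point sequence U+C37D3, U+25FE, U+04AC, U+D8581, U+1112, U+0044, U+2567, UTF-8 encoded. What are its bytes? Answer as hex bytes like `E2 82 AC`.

U+C37D3: 4-byte form → F3 83 9F 93.
U+25FE: 3-byte form → E2 97 BE.
U+04AC: 2-byte form → D2 AC.
U+D8581: 4-byte form → F3 98 96 81.
U+1112: 3-byte form → E1 84 92.
U+0044: 1-byte form → 44.
U+2567: 3-byte form → E2 95 A7.
Concatenated (20 bytes): F3 83 9F 93 E2 97 BE D2 AC F3 98 96 81 E1 84 92 44 E2 95 A7.

F3 83 9F 93 E2 97 BE D2 AC F3 98 96 81 E1 84 92 44 E2 95 A7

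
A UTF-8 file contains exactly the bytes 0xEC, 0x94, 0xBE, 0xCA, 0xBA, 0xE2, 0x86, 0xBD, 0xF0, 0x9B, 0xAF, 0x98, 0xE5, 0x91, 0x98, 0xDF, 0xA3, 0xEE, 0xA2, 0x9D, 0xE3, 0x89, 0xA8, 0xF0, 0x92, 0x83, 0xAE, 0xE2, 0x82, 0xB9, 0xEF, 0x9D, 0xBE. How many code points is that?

11

Byte at offset 0: 0xEC = 11101100 → 3-byte char (#1). Advance 3.
Byte at offset 3: 0xCA = 11001010 → 2-byte char (#2). Advance 2.
Byte at offset 5: 0xE2 = 11100010 → 3-byte char (#3). Advance 3.
Byte at offset 8: 0xF0 = 11110000 → 4-byte char (#4). Advance 4.
Byte at offset 12: 0xE5 = 11100101 → 3-byte char (#5). Advance 3.
Byte at offset 15: 0xDF = 11011111 → 2-byte char (#6). Advance 2.
Byte at offset 17: 0xEE = 11101110 → 3-byte char (#7). Advance 3.
Byte at offset 20: 0xE3 = 11100011 → 3-byte char (#8). Advance 3.
Byte at offset 23: 0xF0 = 11110000 → 4-byte char (#9). Advance 4.
Byte at offset 27: 0xE2 = 11100010 → 3-byte char (#10). Advance 3.
Byte at offset 30: 0xEF = 11101111 → 3-byte char (#11). Advance 3.
Reached end at offset 33 after 11 code points.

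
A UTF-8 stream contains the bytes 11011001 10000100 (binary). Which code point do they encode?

U+0644

Leading byte 0xD9 = 11011001 matches 110xxxxx → 2-byte sequence.
Byte 1: 0xD9 = 11011001, payload 11001 (5 bits).
Byte 2: 0x84 = 10000100 (10xxxxxx ✓), payload 000100.
Concatenate: 11001000100 = 0x644 (11 bits → U+0644).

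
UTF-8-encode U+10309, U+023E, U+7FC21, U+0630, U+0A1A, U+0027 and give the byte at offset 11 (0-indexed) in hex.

0xB0

U+10309 → 4-byte form F0 90 8C 89 at offsets 0–3.
U+023E → 2-byte form C8 BE at offsets 4–5.
U+7FC21 → 4-byte form F1 BF B0 A1 at offsets 6–9.
U+0630 → 2-byte form D8 B0 at offsets 10–11.
Offset 11 falls in char 4's range; it's byte 2 of D8 B0 = 0xB0.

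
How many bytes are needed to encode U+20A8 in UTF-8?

U+20A8 = 0x20A8. UTF-8 uses 1 byte below 0x80, 2 below 0x800, 3 below 0x10000, 4 up to 0x10FFFF. 0x20A8 is in U+0800–U+FFFF → 3 bytes.

3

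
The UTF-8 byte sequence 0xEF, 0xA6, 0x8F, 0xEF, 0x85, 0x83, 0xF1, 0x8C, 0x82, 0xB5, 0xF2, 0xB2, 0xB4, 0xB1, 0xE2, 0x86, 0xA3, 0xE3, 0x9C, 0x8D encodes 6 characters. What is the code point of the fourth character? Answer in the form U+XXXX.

U+B2D31

Offset 0: leading byte 0xEF = 11101111 → 3-byte char #1 = EF A6 8F.
Offset 3: leading byte 0xEF = 11101111 → 3-byte char #2 = EF 85 83.
Offset 6: leading byte 0xF1 = 11110001 → 4-byte char #3 = F1 8C 82 B5.
Offset 10: leading byte 0xF2 = 11110010 → 4-byte char #4 = F2 B2 B4 B1.
Leading byte 0xF2 = 11110010 matches 11110xxx → 4-byte sequence.
Byte 1: 0xF2 = 11110010, payload 010 (3 bits).
Byte 2: 0xB2 = 10110010 (10xxxxxx ✓), payload 110010.
Byte 3: 0xB4 = 10110100 (10xxxxxx ✓), payload 110100.
Byte 4: 0xB1 = 10110001 (10xxxxxx ✓), payload 110001.
Concatenate: 010110010110100110001 = 0xB2D31 (21 bits → U+B2D31).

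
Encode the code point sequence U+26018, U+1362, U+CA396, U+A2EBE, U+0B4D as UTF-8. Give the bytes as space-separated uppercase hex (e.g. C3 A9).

F0 A6 80 98 E1 8D A2 F3 8A 8E 96 F2 A2 BA BE E0 AD 8D

U+26018: 4-byte form → F0 A6 80 98.
U+1362: 3-byte form → E1 8D A2.
U+CA396: 4-byte form → F3 8A 8E 96.
U+A2EBE: 4-byte form → F2 A2 BA BE.
U+0B4D: 3-byte form → E0 AD 8D.
Concatenated (18 bytes): F0 A6 80 98 E1 8D A2 F3 8A 8E 96 F2 A2 BA BE E0 AD 8D.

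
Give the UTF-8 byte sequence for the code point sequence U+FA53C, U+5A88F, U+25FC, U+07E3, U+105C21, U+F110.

F3 BA 94 BC F1 9A A2 8F E2 97 BC DF A3 F4 85 B0 A1 EF 84 90

U+FA53C: 4-byte form → F3 BA 94 BC.
U+5A88F: 4-byte form → F1 9A A2 8F.
U+25FC: 3-byte form → E2 97 BC.
U+07E3: 2-byte form → DF A3.
U+105C21: 4-byte form → F4 85 B0 A1.
U+F110: 3-byte form → EF 84 90.
Concatenated (20 bytes): F3 BA 94 BC F1 9A A2 8F E2 97 BC DF A3 F4 85 B0 A1 EF 84 90.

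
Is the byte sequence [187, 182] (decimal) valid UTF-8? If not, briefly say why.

invalid (continuation byte with no leading byte)

Byte 0xBB = 10111011 has the form 10xxxxxx — a continuation byte — but there is no preceding leading byte.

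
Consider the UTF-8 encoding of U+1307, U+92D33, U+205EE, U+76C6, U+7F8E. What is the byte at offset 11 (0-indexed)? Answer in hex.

0xE7

U+1307 → 3-byte form E1 8C 87 at offsets 0–2.
U+92D33 → 4-byte form F2 92 B4 B3 at offsets 3–6.
U+205EE → 4-byte form F0 A0 97 AE at offsets 7–10.
U+76C6 → 3-byte form E7 9B 86 at offsets 11–13.
Offset 11 falls in char 4's range; it's byte 1 of E7 9B 86 = 0xE7.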